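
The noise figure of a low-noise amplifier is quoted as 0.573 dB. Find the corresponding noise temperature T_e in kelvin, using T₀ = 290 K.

40.9 K

F = 10^(0.573/10) = 1.14104
T_e = (F − 1)·T₀ = (1.14104 − 1) × 290 = 40.9 K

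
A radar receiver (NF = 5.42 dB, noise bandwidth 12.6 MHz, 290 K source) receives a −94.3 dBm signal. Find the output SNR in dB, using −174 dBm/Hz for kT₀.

3.3 dB

Noise floor: N = −174 + 10 log₁₀(B) + NF
10 log₁₀(1.26×10⁷) = 71 dB
N = −174 + 71 + 5.42 = −97.58 dBm
SNR = P_sig − N = −94.3 − (−97.58) = 3.28 dB → 3.3 dB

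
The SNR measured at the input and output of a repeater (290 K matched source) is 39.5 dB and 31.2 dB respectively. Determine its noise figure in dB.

NF (dB) = SNR_in(dB) − SNR_out(dB) when the source is at T₀
NF = 39.5 − 31.2 = 8.3 dB

8.3 dB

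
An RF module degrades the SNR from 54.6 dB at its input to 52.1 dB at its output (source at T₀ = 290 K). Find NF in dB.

2.5 dB

NF (dB) = SNR_in(dB) − SNR_out(dB) when the source is at T₀
NF = 54.6 − 52.1 = 2.5 dB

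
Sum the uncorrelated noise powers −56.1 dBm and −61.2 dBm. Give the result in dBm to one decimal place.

Convert to linear, add, convert back:
P₁ = 2.45×10⁻⁹ W, P₂ = 7.59×10⁻¹⁰ W
P_tot = 3.21×10⁻⁹ W → 10 log₁₀(P_tot / 10⁻³) = −54.9 dBm

−54.9 dBm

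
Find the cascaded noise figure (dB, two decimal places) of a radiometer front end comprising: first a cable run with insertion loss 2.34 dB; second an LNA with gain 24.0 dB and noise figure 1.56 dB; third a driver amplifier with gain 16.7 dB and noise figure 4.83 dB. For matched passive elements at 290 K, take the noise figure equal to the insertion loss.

Convert to linear (a loss of L dB is a gain of −L dB): F_i = 10^(NF_i/10), G_i = 10^(G_i,dB/10)
  Stage 1: F_1 = 10^(2.34/10) = 1.714, G_1 = 10^(−2.34/10) = 0.5834
  Stage 2: F_2 = 10^(1.56/10) = 1.432, G_2 = 10^(24.0/10) = 251.2
  Stage 3: F_3 = 10^(4.83/10) = 3.041, G_3 = 10^(16.7/10) = 46.77
Friis cascade:
  F = 1.714 + (1.432 − 1)/0.5834 + (3.041 − 1)/146.6 = 2.469
NF = 10 log₁₀(2.469) = 3.92 dB

3.92 dB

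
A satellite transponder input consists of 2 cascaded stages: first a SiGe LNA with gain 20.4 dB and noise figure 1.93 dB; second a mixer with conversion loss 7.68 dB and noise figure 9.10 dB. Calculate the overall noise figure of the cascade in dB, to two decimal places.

Convert to linear (a loss of L dB is a gain of −L dB): F_i = 10^(NF_i/10), G_i = 10^(G_i,dB/10)
  Stage 1: F_1 = 10^(1.93/10) = 1.560, G_1 = 10^(20.4/10) = 109.6
  Stage 2: F_2 = 10^(9.10/10) = 8.128, G_2 = 10^(−7.68/10) = 0.1706
Friis cascade:
  F = 1.560 + (8.128 − 1)/109.6 = 1.625
NF = 10 log₁₀(1.625) = 2.11 dB

2.11 dB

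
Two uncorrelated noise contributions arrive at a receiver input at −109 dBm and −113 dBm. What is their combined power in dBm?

−107.5 dBm

Convert to linear, add, convert back:
P₁ = 1.26×10⁻¹⁴ W, P₂ = 5.01×10⁻¹⁵ W
P_tot = 1.76×10⁻¹⁴ W → 10 log₁₀(P_tot / 10⁻³) = −107.5 dBm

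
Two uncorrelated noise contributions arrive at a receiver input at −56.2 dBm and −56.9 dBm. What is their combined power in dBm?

−53.5 dBm

Convert to linear, add, convert back:
P₁ = 2.40×10⁻⁹ W, P₂ = 2.04×10⁻⁹ W
P_tot = 4.44×10⁻⁹ W → 10 log₁₀(P_tot / 10⁻³) = −53.5 dBm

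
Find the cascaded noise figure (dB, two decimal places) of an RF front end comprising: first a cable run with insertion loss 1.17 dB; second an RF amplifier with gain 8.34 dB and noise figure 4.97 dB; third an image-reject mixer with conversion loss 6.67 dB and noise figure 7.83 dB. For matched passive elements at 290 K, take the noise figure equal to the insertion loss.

7.06 dB

Convert to linear (a loss of L dB is a gain of −L dB): F_i = 10^(NF_i/10), G_i = 10^(G_i,dB/10)
  Stage 1: F_1 = 10^(1.17/10) = 1.309, G_1 = 10^(−1.17/10) = 0.7638
  Stage 2: F_2 = 10^(4.97/10) = 3.141, G_2 = 10^(8.34/10) = 6.823
  Stage 3: F_3 = 10^(7.83/10) = 6.067, G_3 = 10^(−6.67/10) = 0.2153
Friis cascade:
  F = 1.309 + (3.141 − 1)/0.7638 + (6.067 − 1)/5.212 = 5.084
NF = 10 log₁₀(5.084) = 7.06 dB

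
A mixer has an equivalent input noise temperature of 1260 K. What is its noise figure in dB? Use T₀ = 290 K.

F = 1 + T_e/T₀ = 1 + 1260/290 = 5.34483
NF = 10 log₁₀(5.34483) = 7.28 dB

7.28 dB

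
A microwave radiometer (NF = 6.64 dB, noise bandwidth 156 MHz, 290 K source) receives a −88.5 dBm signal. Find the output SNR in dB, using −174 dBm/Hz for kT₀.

Noise floor: N = −174 + 10 log₁₀(B) + NF
10 log₁₀(1.56×10⁸) = 81.93 dB
N = −174 + 81.93 + 6.64 = −85.43 dBm
SNR = P_sig − N = −88.5 − (−85.43) = −3.07 dB → −3.1 dB

−3.1 dB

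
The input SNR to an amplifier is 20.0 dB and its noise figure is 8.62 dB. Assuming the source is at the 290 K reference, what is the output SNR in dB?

By definition F = SNR_in/SNR_out, so in dB: SNR_out = SNR_in − NF
SNR_out = 20.0 − 8.62 = 11.38 dB

11.38 dB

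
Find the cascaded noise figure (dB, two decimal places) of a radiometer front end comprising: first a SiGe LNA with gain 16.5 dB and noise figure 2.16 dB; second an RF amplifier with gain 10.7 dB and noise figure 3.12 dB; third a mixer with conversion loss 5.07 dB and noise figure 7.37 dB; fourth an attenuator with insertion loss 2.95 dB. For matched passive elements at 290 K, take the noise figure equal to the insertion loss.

2.26 dB

Convert to linear (a loss of L dB is a gain of −L dB): F_i = 10^(NF_i/10), G_i = 10^(G_i,dB/10)
  Stage 1: F_1 = 10^(2.16/10) = 1.644, G_1 = 10^(16.5/10) = 44.67
  Stage 2: F_2 = 10^(3.12/10) = 2.051, G_2 = 10^(10.7/10) = 11.75
  Stage 3: F_3 = 10^(7.37/10) = 5.458, G_3 = 10^(−5.07/10) = 0.3112
  Stage 4: F_4 = 10^(2.95/10) = 1.972, G_4 = 10^(−2.95/10) = 0.5070
Friis cascade:
  F = 1.644 + (2.051 − 1)/44.67 + (5.458 − 1)/524.8 + (1.972 − 1)/163.3 = 1.682
NF = 10 log₁₀(1.682) = 2.26 dB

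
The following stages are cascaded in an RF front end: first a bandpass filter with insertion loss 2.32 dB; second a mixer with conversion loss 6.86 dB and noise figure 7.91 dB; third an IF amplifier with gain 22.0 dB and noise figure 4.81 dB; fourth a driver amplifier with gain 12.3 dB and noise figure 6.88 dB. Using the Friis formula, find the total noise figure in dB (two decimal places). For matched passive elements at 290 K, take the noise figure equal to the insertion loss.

Convert to linear (a loss of L dB is a gain of −L dB): F_i = 10^(NF_i/10), G_i = 10^(G_i,dB/10)
  Stage 1: F_1 = 10^(2.32/10) = 1.706, G_1 = 10^(−2.32/10) = 0.5861
  Stage 2: F_2 = 10^(7.91/10) = 6.180, G_2 = 10^(−6.86/10) = 0.2061
  Stage 3: F_3 = 10^(4.81/10) = 3.027, G_3 = 10^(22.0/10) = 158.5
  Stage 4: F_4 = 10^(6.88/10) = 4.875, G_4 = 10^(12.3/10) = 16.98
Friis cascade:
  F = 1.706 + (6.180 − 1)/0.5861 + (3.027 − 1)/0.1208 + (4.875 − 1)/19.14 = 27.53
NF = 10 log₁₀(27.53) = 14.40 dB

14.40 dB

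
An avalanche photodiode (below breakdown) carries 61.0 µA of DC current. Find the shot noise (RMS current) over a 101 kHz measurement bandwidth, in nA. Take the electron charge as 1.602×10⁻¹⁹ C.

1.40 nA

I_n = √(2qI·B)
2qI·B = 2 × 1.602×10⁻¹⁹ × 6.10×10⁻⁵ × 1.01×10⁵ = 1.97×10⁻¹⁸ A²
I_n = √(1.97×10⁻¹⁸) = 1.40×10⁻⁹ A = 1.40 nA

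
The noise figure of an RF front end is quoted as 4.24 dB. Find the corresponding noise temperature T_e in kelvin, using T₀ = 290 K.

F = 10^(4.24/10) = 2.65461
T_e = (F − 1)·T₀ = (2.65461 − 1) × 290 = 480 K

480 K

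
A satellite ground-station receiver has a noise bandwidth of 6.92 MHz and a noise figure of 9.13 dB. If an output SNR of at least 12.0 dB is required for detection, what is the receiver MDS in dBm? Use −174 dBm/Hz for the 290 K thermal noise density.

Sensitivity = −174 + 10 log₁₀(B) + NF + SNR_min
= −174 + 68.4 + 9.13 + 12.0
= −84.47 dBm → −84.5 dBm

−84.5 dBm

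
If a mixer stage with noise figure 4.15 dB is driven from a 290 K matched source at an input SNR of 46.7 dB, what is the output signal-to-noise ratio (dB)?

By definition F = SNR_in/SNR_out, so in dB: SNR_out = SNR_in − NF
SNR_out = 46.7 − 4.15 = 42.55 dB

42.55 dB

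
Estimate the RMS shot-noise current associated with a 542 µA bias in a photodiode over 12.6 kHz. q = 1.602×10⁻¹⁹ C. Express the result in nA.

I_n = √(2qI·B)
2qI·B = 2 × 1.602×10⁻¹⁹ × 5.42×10⁻⁴ × 1.26×10⁴ = 2.19×10⁻¹⁸ A²
I_n = √(2.19×10⁻¹⁸) = 1.48×10⁻⁹ A = 1.48 nA

1.48 nA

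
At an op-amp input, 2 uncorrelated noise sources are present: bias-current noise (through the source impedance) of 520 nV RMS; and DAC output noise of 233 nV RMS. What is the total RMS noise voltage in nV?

Uncorrelated sources add in power (mean-square): V_tot = √(ΣV_i²)
V_tot = √[(5.20×10⁻⁷)² + (2.33×10⁻⁷)²] = 5.70×10⁻⁷ V = 570 nV

570 nV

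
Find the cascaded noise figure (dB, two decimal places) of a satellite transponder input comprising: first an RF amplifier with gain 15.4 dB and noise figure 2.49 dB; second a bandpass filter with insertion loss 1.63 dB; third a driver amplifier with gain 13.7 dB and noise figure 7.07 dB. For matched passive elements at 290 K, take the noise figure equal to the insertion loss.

Convert to linear (a loss of L dB is a gain of −L dB): F_i = 10^(NF_i/10), G_i = 10^(G_i,dB/10)
  Stage 1: F_1 = 10^(2.49/10) = 1.774, G_1 = 10^(15.4/10) = 34.67
  Stage 2: F_2 = 10^(1.63/10) = 1.455, G_2 = 10^(−1.63/10) = 0.6871
  Stage 3: F_3 = 10^(7.07/10) = 5.093, G_3 = 10^(13.7/10) = 23.44
Friis cascade:
  F = 1.774 + (1.455 − 1)/34.67 + (5.093 − 1)/23.82 = 1.959
NF = 10 log₁₀(1.959) = 2.92 dB

2.92 dB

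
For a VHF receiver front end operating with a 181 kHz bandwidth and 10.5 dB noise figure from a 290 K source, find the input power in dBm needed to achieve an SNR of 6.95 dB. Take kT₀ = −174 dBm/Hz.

Sensitivity = −174 + 10 log₁₀(B) + NF + SNR_min
= −174 + 52.58 + 10.5 + 6.95
= −103.97 dBm → −104.0 dBm

−104.0 dBm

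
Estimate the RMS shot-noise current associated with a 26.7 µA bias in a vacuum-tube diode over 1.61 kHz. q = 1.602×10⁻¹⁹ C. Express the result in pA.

117 pA

I_n = √(2qI·B)
2qI·B = 2 × 1.602×10⁻¹⁹ × 2.67×10⁻⁵ × 1.61×10³ = 1.38×10⁻²⁰ A²
I_n = √(1.38×10⁻²⁰) = 1.17×10⁻¹⁰ A = 117 pA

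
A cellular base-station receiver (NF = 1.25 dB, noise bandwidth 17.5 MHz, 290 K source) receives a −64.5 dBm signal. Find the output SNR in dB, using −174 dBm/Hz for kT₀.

Noise floor: N = −174 + 10 log₁₀(B) + NF
10 log₁₀(1.75×10⁷) = 72.43 dB
N = −174 + 72.43 + 1.25 = −100.32 dBm
SNR = P_sig − N = −64.5 − (−100.32) = 35.82 dB → 35.8 dB

35.8 dB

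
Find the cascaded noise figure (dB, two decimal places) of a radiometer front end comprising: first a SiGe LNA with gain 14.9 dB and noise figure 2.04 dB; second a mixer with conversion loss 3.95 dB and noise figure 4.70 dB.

2.21 dB

Convert to linear (a loss of L dB is a gain of −L dB): F_i = 10^(NF_i/10), G_i = 10^(G_i,dB/10)
  Stage 1: F_1 = 10^(2.04/10) = 1.600, G_1 = 10^(14.9/10) = 30.90
  Stage 2: F_2 = 10^(4.70/10) = 2.951, G_2 = 10^(−3.95/10) = 0.4027
Friis cascade:
  F = 1.600 + (2.951 − 1)/30.90 = 1.663
NF = 10 log₁₀(1.663) = 2.21 dB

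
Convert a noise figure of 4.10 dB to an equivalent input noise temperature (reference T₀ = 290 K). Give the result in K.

455 K

F = 10^(4.10/10) = 2.5704
T_e = (F − 1)·T₀ = (2.5704 − 1) × 290 = 455 K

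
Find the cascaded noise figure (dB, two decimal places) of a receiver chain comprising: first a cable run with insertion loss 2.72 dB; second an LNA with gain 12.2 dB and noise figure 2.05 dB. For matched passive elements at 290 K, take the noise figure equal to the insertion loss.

Convert to linear (a loss of L dB is a gain of −L dB): F_i = 10^(NF_i/10), G_i = 10^(G_i,dB/10)
  Stage 1: F_1 = 10^(2.72/10) = 1.871, G_1 = 10^(−2.72/10) = 0.5346
  Stage 2: F_2 = 10^(2.05/10) = 1.603, G_2 = 10^(12.2/10) = 16.60
Friis cascade:
  F = 1.871 + (1.603 − 1)/0.5346 = 2.999
NF = 10 log₁₀(2.999) = 4.77 dB

4.77 dB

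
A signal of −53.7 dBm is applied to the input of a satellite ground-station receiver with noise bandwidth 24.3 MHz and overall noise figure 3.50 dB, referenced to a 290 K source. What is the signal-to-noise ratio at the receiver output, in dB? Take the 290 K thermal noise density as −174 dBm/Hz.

42.9 dB

Noise floor: N = −174 + 10 log₁₀(B) + NF
10 log₁₀(2.43×10⁷) = 73.86 dB
N = −174 + 73.86 + 3.50 = −96.64 dBm
SNR = P_sig − N = −53.7 − (−96.64) = 42.94 dB → 42.9 dB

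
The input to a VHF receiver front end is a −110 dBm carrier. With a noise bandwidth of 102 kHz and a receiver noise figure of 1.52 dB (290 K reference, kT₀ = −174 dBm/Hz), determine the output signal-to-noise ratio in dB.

Noise floor: N = −174 + 10 log₁₀(B) + NF
10 log₁₀(1.02×10⁵) = 50.09 dB
N = −174 + 50.09 + 1.52 = −122.39 dBm
SNR = P_sig − N = −110 − (−122.39) = 12.39 dB → 12.4 dB

12.4 dB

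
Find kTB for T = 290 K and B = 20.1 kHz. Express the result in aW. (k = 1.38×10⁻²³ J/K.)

P_n = kTB = 1.38×10⁻²³ × 290 × 2.01×10⁴ = 8.04×10⁻¹⁷ W = 80.4 aW

80.4 aW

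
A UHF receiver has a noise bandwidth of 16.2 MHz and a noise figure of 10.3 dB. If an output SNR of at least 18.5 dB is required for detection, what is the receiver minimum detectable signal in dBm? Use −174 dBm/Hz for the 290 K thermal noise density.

−73.1 dBm

Sensitivity = −174 + 10 log₁₀(B) + NF + SNR_min
= −174 + 72.1 + 10.3 + 18.5
= −73.1 dBm → −73.1 dBm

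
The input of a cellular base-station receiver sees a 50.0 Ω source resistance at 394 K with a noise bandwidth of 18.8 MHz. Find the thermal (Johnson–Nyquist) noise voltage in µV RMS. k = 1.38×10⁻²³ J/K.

4.52 µV

V_n = √(4kTRB)
4kTRB = 4 × 1.38×10⁻²³ × 394 × 5.00×10¹ × 1.88×10⁷ = 2.04×10⁻¹¹ V²
V_n = √(2.04×10⁻¹¹) = 4.52×10⁻⁶ V = 4.52 µV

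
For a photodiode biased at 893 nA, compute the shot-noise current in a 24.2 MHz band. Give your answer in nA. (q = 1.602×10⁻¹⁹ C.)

2.63 nA

I_n = √(2qI·B)
2qI·B = 2 × 1.602×10⁻¹⁹ × 8.93×10⁻⁷ × 2.42×10⁷ = 6.92×10⁻¹⁸ A²
I_n = √(6.92×10⁻¹⁸) = 2.63×10⁻⁹ A = 2.63 nA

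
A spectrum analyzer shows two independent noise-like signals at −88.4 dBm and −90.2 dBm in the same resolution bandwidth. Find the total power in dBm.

−86.2 dBm

Convert to linear, add, convert back:
P₁ = 1.45×10⁻¹² W, P₂ = 9.55×10⁻¹³ W
P_tot = 2.40×10⁻¹² W → 10 log₁₀(P_tot / 10⁻³) = −86.2 dBm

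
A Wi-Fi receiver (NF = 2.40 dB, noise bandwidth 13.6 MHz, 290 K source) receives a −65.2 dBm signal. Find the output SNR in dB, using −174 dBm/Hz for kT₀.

35.1 dB

Noise floor: N = −174 + 10 log₁₀(B) + NF
10 log₁₀(1.36×10⁷) = 71.34 dB
N = −174 + 71.34 + 2.40 = −100.26 dBm
SNR = P_sig − N = −65.2 − (−100.26) = 35.06 dB → 35.1 dB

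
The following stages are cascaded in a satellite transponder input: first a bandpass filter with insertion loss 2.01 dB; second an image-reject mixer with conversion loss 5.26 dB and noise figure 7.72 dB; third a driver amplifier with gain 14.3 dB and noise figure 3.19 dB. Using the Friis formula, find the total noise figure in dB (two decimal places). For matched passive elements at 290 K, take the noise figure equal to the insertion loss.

11.81 dB

Convert to linear (a loss of L dB is a gain of −L dB): F_i = 10^(NF_i/10), G_i = 10^(G_i,dB/10)
  Stage 1: F_1 = 10^(2.01/10) = 1.589, G_1 = 10^(−2.01/10) = 0.6295
  Stage 2: F_2 = 10^(7.72/10) = 5.916, G_2 = 10^(−5.26/10) = 0.2979
  Stage 3: F_3 = 10^(3.19/10) = 2.084, G_3 = 10^(14.3/10) = 26.92
Friis cascade:
  F = 1.589 + (5.916 − 1)/0.6295 + (2.084 − 1)/0.1875 = 15.18
NF = 10 log₁₀(15.18) = 11.81 dB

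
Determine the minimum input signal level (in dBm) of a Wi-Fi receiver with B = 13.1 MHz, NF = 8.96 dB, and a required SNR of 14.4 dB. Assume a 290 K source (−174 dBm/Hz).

−79.5 dBm

Sensitivity = −174 + 10 log₁₀(B) + NF + SNR_min
= −174 + 71.17 + 8.96 + 14.4
= −79.47 dBm → −79.5 dBm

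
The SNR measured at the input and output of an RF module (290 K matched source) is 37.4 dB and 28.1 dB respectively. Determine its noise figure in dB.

9.3 dB

NF (dB) = SNR_in(dB) − SNR_out(dB) when the source is at T₀
NF = 37.4 − 28.1 = 9.3 dB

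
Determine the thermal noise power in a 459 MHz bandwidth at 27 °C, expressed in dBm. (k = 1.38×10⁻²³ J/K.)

T = 27 °C + 273.15 = 300.15 K
P_n = kTB = 1.38×10⁻²³ × 300.15 × 4.59×10⁸ = 1.90×10⁻¹² W
In dBm: 10 log₁₀(1.90×10⁻¹² / 10⁻³) = −87.2 dBm

−87.2 dBm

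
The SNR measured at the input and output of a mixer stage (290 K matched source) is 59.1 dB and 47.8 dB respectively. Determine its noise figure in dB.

11.3 dB

NF (dB) = SNR_in(dB) − SNR_out(dB) when the source is at T₀
NF = 59.1 − 47.8 = 11.3 dB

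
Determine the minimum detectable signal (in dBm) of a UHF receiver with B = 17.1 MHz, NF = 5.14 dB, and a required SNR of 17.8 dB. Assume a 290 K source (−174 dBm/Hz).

Sensitivity = −174 + 10 log₁₀(B) + NF + SNR_min
= −174 + 72.33 + 5.14 + 17.8
= −78.73 dBm → −78.7 dBm

−78.7 dBm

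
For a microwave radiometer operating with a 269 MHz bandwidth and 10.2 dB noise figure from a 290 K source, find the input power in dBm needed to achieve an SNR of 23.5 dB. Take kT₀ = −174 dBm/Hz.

−56.0 dBm

Sensitivity = −174 + 10 log₁₀(B) + NF + SNR_min
= −174 + 84.3 + 10.2 + 23.5
= −56.0 dBm → −56.0 dBm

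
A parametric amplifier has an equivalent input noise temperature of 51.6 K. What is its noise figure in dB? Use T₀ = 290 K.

0.711 dB

F = 1 + T_e/T₀ = 1 + 51.6/290 = 1.17793
NF = 10 log₁₀(1.17793) = 0.711 dB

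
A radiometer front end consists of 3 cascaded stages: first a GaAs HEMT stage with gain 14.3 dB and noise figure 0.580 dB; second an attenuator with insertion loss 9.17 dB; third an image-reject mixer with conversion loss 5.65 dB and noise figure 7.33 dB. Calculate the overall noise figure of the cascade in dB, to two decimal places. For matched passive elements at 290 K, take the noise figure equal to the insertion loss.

Convert to linear (a loss of L dB is a gain of −L dB): F_i = 10^(NF_i/10), G_i = 10^(G_i,dB/10)
  Stage 1: F_1 = 10^(0.580/10) = 1.143, G_1 = 10^(14.3/10) = 26.92
  Stage 2: F_2 = 10^(9.17/10) = 8.260, G_2 = 10^(−9.17/10) = 0.1211
  Stage 3: F_3 = 10^(7.33/10) = 5.408, G_3 = 10^(−5.65/10) = 0.2723
Friis cascade:
  F = 1.143 + (8.260 − 1)/26.92 + (5.408 − 1)/3.258 = 2.765
NF = 10 log₁₀(2.765) = 4.42 dB

4.42 dB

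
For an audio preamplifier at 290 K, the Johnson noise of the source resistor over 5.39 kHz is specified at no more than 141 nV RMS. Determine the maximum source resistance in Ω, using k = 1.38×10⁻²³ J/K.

230 Ω

Johnson–Nyquist: V_n = √(4kTRB) ⇒ R = V_n² / (4kTB)
4kTB = 4 × 1.38×10⁻²³ × 290 × 5.39×10³ = 8.63×10⁻¹⁷
R = (1.41×10⁻⁷)² / 8.63×10⁻¹⁷ = 2.30×10² Ω = 230 Ω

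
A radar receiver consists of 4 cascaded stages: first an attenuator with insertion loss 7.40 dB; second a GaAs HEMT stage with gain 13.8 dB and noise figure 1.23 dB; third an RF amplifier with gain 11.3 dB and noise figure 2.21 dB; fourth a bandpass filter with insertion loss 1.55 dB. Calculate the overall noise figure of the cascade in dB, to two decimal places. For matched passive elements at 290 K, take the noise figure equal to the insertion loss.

Convert to linear (a loss of L dB is a gain of −L dB): F_i = 10^(NF_i/10), G_i = 10^(G_i,dB/10)
  Stage 1: F_1 = 10^(7.40/10) = 5.495, G_1 = 10^(−7.40/10) = 0.1820
  Stage 2: F_2 = 10^(1.23/10) = 1.327, G_2 = 10^(13.8/10) = 23.99
  Stage 3: F_3 = 10^(2.21/10) = 1.663, G_3 = 10^(11.3/10) = 13.49
  Stage 4: F_4 = 10^(1.55/10) = 1.429, G_4 = 10^(−1.55/10) = 0.6998
Friis cascade:
  F = 5.495 + (1.327 − 1)/0.1820 + (1.663 − 1)/4.365 + (1.429 − 1)/58.88 = 7.454
NF = 10 log₁₀(7.454) = 8.72 dB

8.72 dB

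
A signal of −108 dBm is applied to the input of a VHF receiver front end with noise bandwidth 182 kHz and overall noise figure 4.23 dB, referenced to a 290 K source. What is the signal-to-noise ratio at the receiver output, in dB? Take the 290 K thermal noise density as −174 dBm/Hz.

Noise floor: N = −174 + 10 log₁₀(B) + NF
10 log₁₀(1.82×10⁵) = 52.6 dB
N = −174 + 52.6 + 4.23 = −117.17 dBm
SNR = P_sig − N = −108 − (−117.17) = 9.17 dB → 9.2 dB

9.2 dB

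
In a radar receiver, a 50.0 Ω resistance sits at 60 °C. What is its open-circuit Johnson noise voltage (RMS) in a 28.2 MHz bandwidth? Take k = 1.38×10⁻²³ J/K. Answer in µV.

5.09 µV

T = 60 °C + 273.15 = 333.15 K
V_n = √(4kTRB)
4kTRB = 4 × 1.38×10⁻²³ × 333.15 × 5.00×10¹ × 2.82×10⁷ = 2.59×10⁻¹¹ V²
V_n = √(2.59×10⁻¹¹) = 5.09×10⁻⁶ V = 5.09 µV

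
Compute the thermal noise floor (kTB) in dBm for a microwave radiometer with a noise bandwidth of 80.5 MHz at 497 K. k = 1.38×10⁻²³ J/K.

P_n = kTB = 1.38×10⁻²³ × 497 × 8.05×10⁷ = 5.52×10⁻¹³ W
In dBm: 10 log₁₀(5.52×10⁻¹³ / 10⁻³) = −92.6 dBm

−92.6 dBm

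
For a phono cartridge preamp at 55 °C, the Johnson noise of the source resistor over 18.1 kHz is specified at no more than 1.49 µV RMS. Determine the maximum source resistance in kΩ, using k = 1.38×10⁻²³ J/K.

T = 55 °C + 273.15 = 328.15 K
Johnson–Nyquist: V_n = √(4kTRB) ⇒ R = V_n² / (4kTB)
4kTB = 4 × 1.38×10⁻²³ × 328.15 × 1.81×10⁴ = 3.28×10⁻¹⁶
R = (1.49×10⁻⁶)² / 3.28×10⁻¹⁶ = 6.77×10³ Ω = 6.77 kΩ

6.77 kΩ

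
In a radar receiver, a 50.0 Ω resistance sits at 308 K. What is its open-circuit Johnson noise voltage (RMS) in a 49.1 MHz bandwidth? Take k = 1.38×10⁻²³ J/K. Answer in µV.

V_n = √(4kTRB)
4kTRB = 4 × 1.38×10⁻²³ × 308 × 5.00×10¹ × 4.91×10⁷ = 4.17×10⁻¹¹ V²
V_n = √(4.17×10⁻¹¹) = 6.46×10⁻⁶ V = 6.46 µV

6.46 µV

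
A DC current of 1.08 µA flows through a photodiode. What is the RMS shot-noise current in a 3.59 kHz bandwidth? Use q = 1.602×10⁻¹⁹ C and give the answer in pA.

35.2 pA

I_n = √(2qI·B)
2qI·B = 2 × 1.602×10⁻¹⁹ × 1.08×10⁻⁶ × 3.59×10³ = 1.24×10⁻²¹ A²
I_n = √(1.24×10⁻²¹) = 3.52×10⁻¹¹ A = 35.2 pA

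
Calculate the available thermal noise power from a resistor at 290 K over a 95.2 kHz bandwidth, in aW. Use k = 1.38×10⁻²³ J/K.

P_n = kTB = 1.38×10⁻²³ × 290 × 9.52×10⁴ = 3.81×10⁻¹⁶ W = 381 aW

381 aW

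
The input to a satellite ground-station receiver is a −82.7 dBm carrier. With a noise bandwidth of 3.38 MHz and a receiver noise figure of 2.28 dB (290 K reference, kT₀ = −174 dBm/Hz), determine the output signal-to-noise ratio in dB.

Noise floor: N = −174 + 10 log₁₀(B) + NF
10 log₁₀(3.38×10⁶) = 65.29 dB
N = −174 + 65.29 + 2.28 = −106.43 dBm
SNR = P_sig − N = −82.7 − (−106.43) = 23.73 dB → 23.7 dB

23.7 dB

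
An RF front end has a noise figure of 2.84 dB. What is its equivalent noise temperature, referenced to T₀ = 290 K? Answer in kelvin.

268 K

F = 10^(2.84/10) = 1.92309
T_e = (F − 1)·T₀ = (1.92309 − 1) × 290 = 268 K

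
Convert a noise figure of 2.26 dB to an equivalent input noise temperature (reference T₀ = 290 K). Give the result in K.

F = 10^(2.26/10) = 1.68267
T_e = (F − 1)·T₀ = (1.68267 − 1) × 290 = 198 K

198 K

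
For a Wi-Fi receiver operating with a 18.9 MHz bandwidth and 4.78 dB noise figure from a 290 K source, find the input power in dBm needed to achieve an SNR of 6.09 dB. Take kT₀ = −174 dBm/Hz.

Sensitivity = −174 + 10 log₁₀(B) + NF + SNR_min
= −174 + 72.76 + 4.78 + 6.09
= −90.37 dBm → −90.4 dBm

−90.4 dBm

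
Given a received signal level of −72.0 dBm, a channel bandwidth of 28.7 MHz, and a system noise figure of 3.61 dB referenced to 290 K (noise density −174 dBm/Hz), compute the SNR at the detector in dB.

23.8 dB

Noise floor: N = −174 + 10 log₁₀(B) + NF
10 log₁₀(2.87×10⁷) = 74.58 dB
N = −174 + 74.58 + 3.61 = −95.81 dBm
SNR = P_sig − N = −72.0 − (−95.81) = 23.81 dB → 23.8 dB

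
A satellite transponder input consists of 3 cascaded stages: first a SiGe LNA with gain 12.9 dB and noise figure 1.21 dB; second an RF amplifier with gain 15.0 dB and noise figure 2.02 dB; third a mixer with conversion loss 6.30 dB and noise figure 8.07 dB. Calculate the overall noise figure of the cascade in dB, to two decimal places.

1.34 dB

Convert to linear (a loss of L dB is a gain of −L dB): F_i = 10^(NF_i/10), G_i = 10^(G_i,dB/10)
  Stage 1: F_1 = 10^(1.21/10) = 1.321, G_1 = 10^(12.9/10) = 19.50
  Stage 2: F_2 = 10^(2.02/10) = 1.592, G_2 = 10^(15.0/10) = 31.62
  Stage 3: F_3 = 10^(8.07/10) = 6.412, G_3 = 10^(−6.30/10) = 0.2344
Friis cascade:
  F = 1.321 + (1.592 − 1)/19.50 + (6.412 − 1)/616.6 = 1.360
NF = 10 log₁₀(1.360) = 1.34 dB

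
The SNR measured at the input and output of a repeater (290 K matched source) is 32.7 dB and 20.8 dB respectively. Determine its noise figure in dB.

NF (dB) = SNR_in(dB) − SNR_out(dB) when the source is at T₀
NF = 32.7 − 20.8 = 11.9 dB

11.9 dB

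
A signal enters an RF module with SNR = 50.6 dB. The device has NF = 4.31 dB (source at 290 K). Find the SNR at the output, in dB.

46.29 dB

By definition F = SNR_in/SNR_out, so in dB: SNR_out = SNR_in − NF
SNR_out = 50.6 − 4.31 = 46.29 dB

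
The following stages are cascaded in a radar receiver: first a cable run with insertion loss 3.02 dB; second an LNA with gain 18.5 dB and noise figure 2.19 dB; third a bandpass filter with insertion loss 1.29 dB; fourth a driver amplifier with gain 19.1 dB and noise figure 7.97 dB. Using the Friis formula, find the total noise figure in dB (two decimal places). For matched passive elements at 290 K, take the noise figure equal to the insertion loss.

Convert to linear (a loss of L dB is a gain of −L dB): F_i = 10^(NF_i/10), G_i = 10^(G_i,dB/10)
  Stage 1: F_1 = 10^(3.02/10) = 2.004, G_1 = 10^(−3.02/10) = 0.4989
  Stage 2: F_2 = 10^(2.19/10) = 1.656, G_2 = 10^(18.5/10) = 70.79
  Stage 3: F_3 = 10^(1.29/10) = 1.346, G_3 = 10^(−1.29/10) = 0.7430
  Stage 4: F_4 = 10^(7.97/10) = 6.266, G_4 = 10^(19.1/10) = 81.28
Friis cascade:
  F = 2.004 + (1.656 − 1)/0.4989 + (1.346 − 1)/35.32 + (6.266 − 1)/26.24 = 3.529
NF = 10 log₁₀(3.529) = 5.48 dB

5.48 dB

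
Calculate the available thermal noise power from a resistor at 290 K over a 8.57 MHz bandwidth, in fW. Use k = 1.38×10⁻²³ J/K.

34.3 fW

P_n = kTB = 1.38×10⁻²³ × 290 × 8.57×10⁶ = 3.43×10⁻¹⁴ W = 34.3 fW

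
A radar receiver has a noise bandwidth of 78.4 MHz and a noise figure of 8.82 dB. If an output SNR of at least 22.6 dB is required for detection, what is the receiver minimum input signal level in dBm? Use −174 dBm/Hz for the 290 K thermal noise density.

−63.6 dBm

Sensitivity = −174 + 10 log₁₀(B) + NF + SNR_min
= −174 + 78.94 + 8.82 + 22.6
= −63.64 dBm → −63.6 dBm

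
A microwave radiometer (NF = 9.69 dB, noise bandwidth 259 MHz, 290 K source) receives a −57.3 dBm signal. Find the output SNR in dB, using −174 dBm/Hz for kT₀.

22.9 dB

Noise floor: N = −174 + 10 log₁₀(B) + NF
10 log₁₀(2.59×10⁸) = 84.13 dB
N = −174 + 84.13 + 9.69 = −80.18 dBm
SNR = P_sig − N = −57.3 − (−80.18) = 22.88 dB → 22.9 dB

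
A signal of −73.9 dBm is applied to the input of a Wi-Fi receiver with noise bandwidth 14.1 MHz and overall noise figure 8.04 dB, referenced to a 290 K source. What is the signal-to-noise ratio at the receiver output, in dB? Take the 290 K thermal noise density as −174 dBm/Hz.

20.6 dB

Noise floor: N = −174 + 10 log₁₀(B) + NF
10 log₁₀(1.41×10⁷) = 71.49 dB
N = −174 + 71.49 + 8.04 = −94.47 dBm
SNR = P_sig − N = −73.9 − (−94.47) = 20.57 dB → 20.6 dB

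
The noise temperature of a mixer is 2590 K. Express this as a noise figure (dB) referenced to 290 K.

9.97 dB

F = 1 + T_e/T₀ = 1 + 2590/290 = 9.93103
NF = 10 log₁₀(9.93103) = 9.97 dB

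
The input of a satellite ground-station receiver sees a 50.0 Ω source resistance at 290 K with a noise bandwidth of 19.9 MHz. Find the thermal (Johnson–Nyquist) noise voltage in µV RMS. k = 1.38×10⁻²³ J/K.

V_n = √(4kTRB)
4kTRB = 4 × 1.38×10⁻²³ × 290 × 5.00×10¹ × 1.99×10⁷ = 1.59×10⁻¹¹ V²
V_n = √(1.59×10⁻¹¹) = 3.99×10⁻⁶ V = 3.99 µV

3.99 µV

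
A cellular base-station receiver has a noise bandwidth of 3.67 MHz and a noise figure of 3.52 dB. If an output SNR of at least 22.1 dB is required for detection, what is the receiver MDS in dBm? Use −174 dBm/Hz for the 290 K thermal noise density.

−82.7 dBm

Sensitivity = −174 + 10 log₁₀(B) + NF + SNR_min
= −174 + 65.65 + 3.52 + 22.1
= −82.73 dBm → −82.7 dBm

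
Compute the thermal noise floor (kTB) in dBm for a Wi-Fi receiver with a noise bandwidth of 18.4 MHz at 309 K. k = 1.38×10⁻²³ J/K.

−101.1 dBm

P_n = kTB = 1.38×10⁻²³ × 309 × 1.84×10⁷ = 7.85×10⁻¹⁴ W
In dBm: 10 log₁₀(7.85×10⁻¹⁴ / 10⁻³) = −101.1 dBm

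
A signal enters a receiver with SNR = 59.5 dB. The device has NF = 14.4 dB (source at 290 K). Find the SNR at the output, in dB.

By definition F = SNR_in/SNR_out, so in dB: SNR_out = SNR_in − NF
SNR_out = 59.5 − 14.4 = 45.1 dB

45.1 dB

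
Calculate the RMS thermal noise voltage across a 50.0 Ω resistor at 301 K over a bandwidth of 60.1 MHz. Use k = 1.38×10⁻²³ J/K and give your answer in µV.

7.07 µV

V_n = √(4kTRB)
4kTRB = 4 × 1.38×10⁻²³ × 301 × 5.00×10¹ × 6.01×10⁷ = 4.99×10⁻¹¹ V²
V_n = √(4.99×10⁻¹¹) = 7.07×10⁻⁶ V = 7.07 µV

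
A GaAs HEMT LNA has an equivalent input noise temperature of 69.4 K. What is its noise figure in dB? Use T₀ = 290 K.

0.932 dB

F = 1 + T_e/T₀ = 1 + 69.4/290 = 1.23931
NF = 10 log₁₀(1.23931) = 0.932 dB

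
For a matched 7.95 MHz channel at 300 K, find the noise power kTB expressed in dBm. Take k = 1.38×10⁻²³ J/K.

−104.8 dBm

P_n = kTB = 1.38×10⁻²³ × 300 × 7.95×10⁶ = 3.29×10⁻¹⁴ W
In dBm: 10 log₁₀(3.29×10⁻¹⁴ / 10⁻³) = −104.8 dBm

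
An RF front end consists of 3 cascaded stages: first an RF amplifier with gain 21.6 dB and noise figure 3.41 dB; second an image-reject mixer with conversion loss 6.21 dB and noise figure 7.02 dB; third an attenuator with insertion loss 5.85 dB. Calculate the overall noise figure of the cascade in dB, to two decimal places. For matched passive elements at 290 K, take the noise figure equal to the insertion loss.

3.62 dB

Convert to linear (a loss of L dB is a gain of −L dB): F_i = 10^(NF_i/10), G_i = 10^(G_i,dB/10)
  Stage 1: F_1 = 10^(3.41/10) = 2.193, G_1 = 10^(21.6/10) = 144.5
  Stage 2: F_2 = 10^(7.02/10) = 5.035, G_2 = 10^(−6.21/10) = 0.2393
  Stage 3: F_3 = 10^(5.85/10) = 3.846, G_3 = 10^(−5.85/10) = 0.2600
Friis cascade:
  F = 2.193 + (5.035 − 1)/144.5 + (3.846 − 1)/34.59 = 2.303
NF = 10 log₁₀(2.303) = 3.62 dB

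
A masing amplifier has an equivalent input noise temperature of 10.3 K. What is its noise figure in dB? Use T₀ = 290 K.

0.152 dB

F = 1 + T_e/T₀ = 1 + 10.3/290 = 1.03552
NF = 10 log₁₀(1.03552) = 0.152 dB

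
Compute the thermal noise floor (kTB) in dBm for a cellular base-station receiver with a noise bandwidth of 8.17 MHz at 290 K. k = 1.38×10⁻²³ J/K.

−104.9 dBm

P_n = kTB = 1.38×10⁻²³ × 290 × 8.17×10⁶ = 3.27×10⁻¹⁴ W
In dBm: 10 log₁₀(3.27×10⁻¹⁴ / 10⁻³) = −104.9 dBm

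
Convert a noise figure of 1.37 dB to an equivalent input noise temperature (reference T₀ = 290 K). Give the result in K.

F = 10^(1.37/10) = 1.37088
T_e = (F − 1)·T₀ = (1.37088 − 1) × 290 = 108 K

108 K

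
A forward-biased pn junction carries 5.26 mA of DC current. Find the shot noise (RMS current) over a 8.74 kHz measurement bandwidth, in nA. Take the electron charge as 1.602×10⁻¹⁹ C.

3.84 nA

I_n = √(2qI·B)
2qI·B = 2 × 1.602×10⁻¹⁹ × 5.26×10⁻³ × 8.74×10³ = 1.47×10⁻¹⁷ A²
I_n = √(1.47×10⁻¹⁷) = 3.84×10⁻⁹ A = 3.84 nA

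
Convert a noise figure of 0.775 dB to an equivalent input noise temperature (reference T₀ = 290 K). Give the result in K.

56.7 K

F = 10^(0.775/10) = 1.19536
T_e = (F − 1)·T₀ = (1.19536 − 1) × 290 = 56.7 K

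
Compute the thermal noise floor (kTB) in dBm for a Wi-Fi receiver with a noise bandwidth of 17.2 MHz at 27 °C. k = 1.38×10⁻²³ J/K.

−101.5 dBm

T = 27 °C + 273.15 = 300.15 K
P_n = kTB = 1.38×10⁻²³ × 300.15 × 1.72×10⁷ = 7.12×10⁻¹⁴ W
In dBm: 10 log₁₀(7.12×10⁻¹⁴ / 10⁻³) = −101.5 dBm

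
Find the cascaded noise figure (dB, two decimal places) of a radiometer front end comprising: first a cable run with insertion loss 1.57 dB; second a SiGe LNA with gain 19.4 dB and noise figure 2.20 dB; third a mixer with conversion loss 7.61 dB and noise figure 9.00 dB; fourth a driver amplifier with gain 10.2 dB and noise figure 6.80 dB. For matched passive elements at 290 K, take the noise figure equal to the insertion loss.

4.56 dB

Convert to linear (a loss of L dB is a gain of −L dB): F_i = 10^(NF_i/10), G_i = 10^(G_i,dB/10)
  Stage 1: F_1 = 10^(1.57/10) = 1.435, G_1 = 10^(−1.57/10) = 0.6966
  Stage 2: F_2 = 10^(2.20/10) = 1.660, G_2 = 10^(19.4/10) = 87.10
  Stage 3: F_3 = 10^(9.00/10) = 7.943, G_3 = 10^(−7.61/10) = 0.1734
  Stage 4: F_4 = 10^(6.80/10) = 4.786, G_4 = 10^(10.2/10) = 10.47
Friis cascade:
  F = 1.435 + (1.660 − 1)/0.6966 + (7.943 − 1)/60.67 + (4.786 − 1)/10.52 = 2.857
NF = 10 log₁₀(2.857) = 4.56 dB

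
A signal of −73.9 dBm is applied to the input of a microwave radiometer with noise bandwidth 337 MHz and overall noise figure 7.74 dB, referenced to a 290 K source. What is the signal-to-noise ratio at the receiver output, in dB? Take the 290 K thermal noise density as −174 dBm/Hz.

7.1 dB

Noise floor: N = −174 + 10 log₁₀(B) + NF
10 log₁₀(3.37×10⁸) = 85.28 dB
N = −174 + 85.28 + 7.74 = −80.98 dBm
SNR = P_sig − N = −73.9 − (−80.98) = 7.08 dB → 7.1 dB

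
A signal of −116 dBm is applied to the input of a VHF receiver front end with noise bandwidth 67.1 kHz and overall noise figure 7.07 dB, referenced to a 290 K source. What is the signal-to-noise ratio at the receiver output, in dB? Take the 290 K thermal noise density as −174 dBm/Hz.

2.7 dB

Noise floor: N = −174 + 10 log₁₀(B) + NF
10 log₁₀(6.71×10⁴) = 48.27 dB
N = −174 + 48.27 + 7.07 = −118.66 dBm
SNR = P_sig − N = −116 − (−118.66) = 2.66 dB → 2.7 dB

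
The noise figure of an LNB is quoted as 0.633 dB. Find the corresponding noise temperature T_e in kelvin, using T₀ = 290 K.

F = 10^(0.633/10) = 1.15691
T_e = (F − 1)·T₀ = (1.15691 − 1) × 290 = 45.5 K

45.5 K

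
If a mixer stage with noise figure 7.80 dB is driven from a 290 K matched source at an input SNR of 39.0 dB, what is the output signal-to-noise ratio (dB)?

By definition F = SNR_in/SNR_out, so in dB: SNR_out = SNR_in − NF
SNR_out = 39.0 − 7.80 = 31.20 dB

31.20 dB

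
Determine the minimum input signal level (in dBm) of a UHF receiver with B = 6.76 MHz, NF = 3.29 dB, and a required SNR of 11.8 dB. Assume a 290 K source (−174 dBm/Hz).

Sensitivity = −174 + 10 log₁₀(B) + NF + SNR_min
= −174 + 68.3 + 3.29 + 11.8
= −90.61 dBm → −90.6 dBm

−90.6 dBm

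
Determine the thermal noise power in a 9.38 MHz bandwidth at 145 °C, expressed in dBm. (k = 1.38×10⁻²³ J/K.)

T = 145 °C + 273.15 = 418.15 K
P_n = kTB = 1.38×10⁻²³ × 418.15 × 9.38×10⁶ = 5.41×10⁻¹⁴ W
In dBm: 10 log₁₀(5.41×10⁻¹⁴ / 10⁻³) = −102.7 dBm

−102.7 dBm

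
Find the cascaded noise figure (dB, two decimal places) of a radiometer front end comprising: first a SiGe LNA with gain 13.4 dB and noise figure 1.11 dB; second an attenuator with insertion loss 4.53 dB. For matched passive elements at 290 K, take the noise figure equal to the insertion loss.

1.38 dB

Convert to linear (a loss of L dB is a gain of −L dB): F_i = 10^(NF_i/10), G_i = 10^(G_i,dB/10)
  Stage 1: F_1 = 10^(1.11/10) = 1.291, G_1 = 10^(13.4/10) = 21.88
  Stage 2: F_2 = 10^(4.53/10) = 2.838, G_2 = 10^(−4.53/10) = 0.3524
Friis cascade:
  F = 1.291 + (2.838 − 1)/21.88 = 1.375
NF = 10 log₁₀(1.375) = 1.38 dB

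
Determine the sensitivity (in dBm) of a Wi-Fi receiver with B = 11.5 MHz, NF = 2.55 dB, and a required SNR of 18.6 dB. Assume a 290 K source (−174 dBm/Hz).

−82.2 dBm

Sensitivity = −174 + 10 log₁₀(B) + NF + SNR_min
= −174 + 70.61 + 2.55 + 18.6
= −82.24 dBm → −82.2 dBm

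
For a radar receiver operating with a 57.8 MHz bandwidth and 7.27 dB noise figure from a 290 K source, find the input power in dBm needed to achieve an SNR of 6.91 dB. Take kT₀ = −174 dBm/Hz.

−82.2 dBm

Sensitivity = −174 + 10 log₁₀(B) + NF + SNR_min
= −174 + 77.62 + 7.27 + 6.91
= −82.20 dBm → −82.2 dBm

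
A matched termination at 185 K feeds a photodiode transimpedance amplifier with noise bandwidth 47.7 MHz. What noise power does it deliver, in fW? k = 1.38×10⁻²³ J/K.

122 fW

P_n = kTB = 1.38×10⁻²³ × 185 × 4.77×10⁷ = 1.22×10⁻¹³ W = 122 fW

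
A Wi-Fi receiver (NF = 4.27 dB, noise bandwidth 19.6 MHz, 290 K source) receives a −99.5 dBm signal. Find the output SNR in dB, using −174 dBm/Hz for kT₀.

−2.7 dB

Noise floor: N = −174 + 10 log₁₀(B) + NF
10 log₁₀(1.96×10⁷) = 72.92 dB
N = −174 + 72.92 + 4.27 = −96.81 dBm
SNR = P_sig − N = −99.5 − (−96.81) = −2.69 dB → −2.7 dB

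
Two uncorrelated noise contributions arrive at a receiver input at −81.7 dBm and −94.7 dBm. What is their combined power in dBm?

−81.5 dBm

Convert to linear, add, convert back:
P₁ = 6.76×10⁻¹² W, P₂ = 3.39×10⁻¹³ W
P_tot = 7.10×10⁻¹² W → 10 log₁₀(P_tot / 10⁻³) = −81.5 dBm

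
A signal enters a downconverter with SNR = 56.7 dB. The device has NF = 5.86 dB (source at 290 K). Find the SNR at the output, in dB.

50.84 dB

By definition F = SNR_in/SNR_out, so in dB: SNR_out = SNR_in − NF
SNR_out = 56.7 − 5.86 = 50.84 dB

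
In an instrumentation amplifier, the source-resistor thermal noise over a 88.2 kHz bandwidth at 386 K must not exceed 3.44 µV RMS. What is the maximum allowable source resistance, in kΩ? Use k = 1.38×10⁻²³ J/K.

Johnson–Nyquist: V_n = √(4kTRB) ⇒ R = V_n² / (4kTB)
4kTB = 4 × 1.38×10⁻²³ × 386 × 8.82×10⁴ = 1.88×10⁻¹⁵
R = (3.44×10⁻⁶)² / 1.88×10⁻¹⁵ = 6.30×10³ Ω = 6.30 kΩ

6.30 kΩ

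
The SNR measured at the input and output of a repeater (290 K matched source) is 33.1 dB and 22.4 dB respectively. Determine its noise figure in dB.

10.7 dB

NF (dB) = SNR_in(dB) − SNR_out(dB) when the source is at T₀
NF = 33.1 − 22.4 = 10.7 dB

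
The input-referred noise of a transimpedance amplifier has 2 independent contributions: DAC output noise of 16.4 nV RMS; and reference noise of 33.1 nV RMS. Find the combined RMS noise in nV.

36.9 nV

Uncorrelated sources add in power (mean-square): V_tot = √(ΣV_i²)
V_tot = √[(1.64×10⁻⁸)² + (3.31×10⁻⁸)²] = 3.69×10⁻⁸ V = 36.9 nV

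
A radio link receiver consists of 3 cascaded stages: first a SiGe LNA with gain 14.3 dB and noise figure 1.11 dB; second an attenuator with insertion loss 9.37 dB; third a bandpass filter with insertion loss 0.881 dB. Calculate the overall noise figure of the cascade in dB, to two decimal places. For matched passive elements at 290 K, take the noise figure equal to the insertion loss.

Convert to linear (a loss of L dB is a gain of −L dB): F_i = 10^(NF_i/10), G_i = 10^(G_i,dB/10)
  Stage 1: F_1 = 10^(1.11/10) = 1.291, G_1 = 10^(14.3/10) = 26.92
  Stage 2: F_2 = 10^(9.37/10) = 8.650, G_2 = 10^(−9.37/10) = 0.1156
  Stage 3: F_3 = 10^(0.881/10) = 1.225, G_3 = 10^(−0.881/10) = 0.8164
Friis cascade:
  F = 1.291 + (8.650 − 1)/26.92 + (1.225 − 1)/3.112 = 1.648
NF = 10 log₁₀(1.648) = 2.17 dB

2.17 dB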